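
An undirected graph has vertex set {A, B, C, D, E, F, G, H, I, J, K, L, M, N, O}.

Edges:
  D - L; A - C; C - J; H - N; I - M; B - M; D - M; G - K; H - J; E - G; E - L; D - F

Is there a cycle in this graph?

No

DFS, tracking each vertex's parent; an edge to a visited non-parent vertex closes a cycle.
Start from D:
visit D (parent –)
  visit F (parent D)
    F–D: parent, skip
  visit M (parent D)
    visit B (parent M)
      B–M: parent, skip
    M–D: parent, skip
    visit I (parent M)
      I–M: parent, skip
  visit L (parent D)
    visit E (parent L)
      visit G (parent E)
        visit K (parent G)
          K–G: parent, skip
        G–E: parent, skip
      E–L: parent, skip
    L–D: parent, skip
visit A (parent –)
  visit C (parent A)
    visit J (parent C)
      visit H (parent J)
        H–J: parent, skip
        visit N (parent H)
          N–H: parent, skip
      J–C: parent, skip
    C–A: parent, skip
visit O (parent –)
No non-parent visited neighbor found — the graph is a forest.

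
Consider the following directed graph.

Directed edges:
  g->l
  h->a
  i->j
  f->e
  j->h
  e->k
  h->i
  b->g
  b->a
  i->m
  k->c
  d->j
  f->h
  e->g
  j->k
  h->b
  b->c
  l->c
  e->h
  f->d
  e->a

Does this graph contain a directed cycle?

Yes

DFS with white/gray/black marking, starting from h:
h gray
  a gray
  a black
  i gray
    j gray
      k gray
        c gray
        c black
      k black
      j→h: h is gray → back edge
Back edge found, so a cycle exists: h → i → j → h.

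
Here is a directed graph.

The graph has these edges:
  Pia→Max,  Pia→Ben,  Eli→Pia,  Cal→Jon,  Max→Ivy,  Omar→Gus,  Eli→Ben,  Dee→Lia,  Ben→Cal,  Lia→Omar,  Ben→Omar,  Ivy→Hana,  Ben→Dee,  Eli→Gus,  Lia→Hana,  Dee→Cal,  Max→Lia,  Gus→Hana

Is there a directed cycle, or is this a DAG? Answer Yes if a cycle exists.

No

DFS with white/gray/black marking, starting from Dee:
Dee gray
  Lia gray
    Hana gray
    Hana black
    Omar gray
      Gus gray
        Gus→Hana: Hana black — skip
      Gus black
    Omar black
  Lia black
  Cal gray
    Jon gray
    Jon black
  Cal black
Dee black
Pia gray
  Ben gray
    Ben→Omar: Omar black — skip
    Ben→Cal: Cal black — skip
    Ben→Dee: Dee black — skip
  Ben black
  Max gray
    Ivy gray
      Ivy→Hana: Hana black — skip
    Ivy black
    Max→Lia: Lia black — skip
  Max black
Pia black
Eli gray
  Eli→Ben: Ben black — skip
  Eli→Gus: Gus black — skip
  Eli→Pia: Pia black — skip
Eli black
Every edge goes to a white or black vertex — no back edge, so the graph is acyclic.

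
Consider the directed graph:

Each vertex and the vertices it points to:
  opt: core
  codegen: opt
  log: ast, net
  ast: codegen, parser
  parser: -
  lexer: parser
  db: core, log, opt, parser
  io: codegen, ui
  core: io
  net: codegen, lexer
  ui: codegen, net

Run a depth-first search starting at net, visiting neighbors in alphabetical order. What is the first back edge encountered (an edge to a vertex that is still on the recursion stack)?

DFS from net (visiting neighbors in alphabetical order); mark gray on enter, black on exit:
net gray
  codegen gray
    opt gray
      core gray
        io gray
          io→codegen: codegen is gray → back edge
First back edge: io → codegen.

io->codegen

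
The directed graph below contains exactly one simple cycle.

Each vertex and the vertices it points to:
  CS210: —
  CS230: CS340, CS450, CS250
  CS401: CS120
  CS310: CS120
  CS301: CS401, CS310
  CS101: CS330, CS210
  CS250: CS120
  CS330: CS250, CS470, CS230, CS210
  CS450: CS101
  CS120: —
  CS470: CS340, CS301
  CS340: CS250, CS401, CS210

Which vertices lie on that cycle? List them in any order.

CS101, CS230, CS330, CS450

DFS with gray/black marking from CS101:
CS101 gray
  CS330 gray
    CS250 gray
      CS120 gray
      CS120 black
    CS250 black
    CS470 gray
      CS340 gray
        CS340→CS250: CS250 black — skip
        CS401 gray
          CS401→CS120: CS120 black — skip
        CS401 black
        CS210 gray
        CS210 black
      CS340 black
      CS301 gray
        CS301→CS401: CS401 black — skip
        CS310 gray
          CS310→CS120: CS120 black — skip
        CS310 black
      CS301 black
    CS470 black
    CS230 gray
      CS230→CS340: CS340 black — skip
      CS450 gray
        CS450→CS101: CS101 is gray → back edge
Back edge closes the cycle CS101 → CS330 → CS230 → CS450 → CS101; its vertices are {CS101, CS230, CS330, CS450}.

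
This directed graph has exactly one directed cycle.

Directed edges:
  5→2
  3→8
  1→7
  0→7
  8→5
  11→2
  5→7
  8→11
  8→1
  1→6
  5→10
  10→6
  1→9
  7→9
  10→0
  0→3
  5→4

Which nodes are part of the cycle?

0, 3, 5, 8, 10

DFS with gray/black marking from 8:
8 gray
  11 gray
    2 gray
    2 black
  11 black
  5 gray
    7 gray
      9 gray
      9 black
    7 black
    4 gray
    4 black
    5→2: 2 black — skip
    10 gray
      0 gray
        3 gray
          3→8: 8 is gray → back edge
Back edge closes the cycle 8 → 5 → 10 → 0 → 3 → 8; its vertices are {0, 3, 5, 8, 10}.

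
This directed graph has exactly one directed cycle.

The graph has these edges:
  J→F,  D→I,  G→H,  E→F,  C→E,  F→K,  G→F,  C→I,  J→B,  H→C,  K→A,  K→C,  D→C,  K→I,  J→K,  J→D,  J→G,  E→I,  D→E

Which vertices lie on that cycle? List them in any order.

DFS with gray/black marking from K:
K gray
  C gray
    E gray
      I gray
      I black
      F gray
        F→K: K is gray → back edge
Back edge closes the cycle K → C → E → F → K; its vertices are {C, E, F, K}.

C, E, F, K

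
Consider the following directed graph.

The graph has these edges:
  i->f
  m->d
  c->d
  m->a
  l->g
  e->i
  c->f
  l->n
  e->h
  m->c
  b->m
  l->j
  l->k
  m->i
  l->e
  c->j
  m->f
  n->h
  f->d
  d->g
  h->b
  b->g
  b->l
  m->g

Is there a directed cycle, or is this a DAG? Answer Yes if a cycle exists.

Yes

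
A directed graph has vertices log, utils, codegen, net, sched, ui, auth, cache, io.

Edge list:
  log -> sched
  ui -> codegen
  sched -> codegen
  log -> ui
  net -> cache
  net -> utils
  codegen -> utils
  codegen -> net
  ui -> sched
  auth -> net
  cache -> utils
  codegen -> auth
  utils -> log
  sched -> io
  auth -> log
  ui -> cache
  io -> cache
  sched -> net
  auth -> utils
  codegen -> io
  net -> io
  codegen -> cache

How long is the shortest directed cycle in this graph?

4

For each vertex v, BFS finds the shortest path from v back to v.
The shortest such closed walk is log → ui → cache → utils → log, length 4.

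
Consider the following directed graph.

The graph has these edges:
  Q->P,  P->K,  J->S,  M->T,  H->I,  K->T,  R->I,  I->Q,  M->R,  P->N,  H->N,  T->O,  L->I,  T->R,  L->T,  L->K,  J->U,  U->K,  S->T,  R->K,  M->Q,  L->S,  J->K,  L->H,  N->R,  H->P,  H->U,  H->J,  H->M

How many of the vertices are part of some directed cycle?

7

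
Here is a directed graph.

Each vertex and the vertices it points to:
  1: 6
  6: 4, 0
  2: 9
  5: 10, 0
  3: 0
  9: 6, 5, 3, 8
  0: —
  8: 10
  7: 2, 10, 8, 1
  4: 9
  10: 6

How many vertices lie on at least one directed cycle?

6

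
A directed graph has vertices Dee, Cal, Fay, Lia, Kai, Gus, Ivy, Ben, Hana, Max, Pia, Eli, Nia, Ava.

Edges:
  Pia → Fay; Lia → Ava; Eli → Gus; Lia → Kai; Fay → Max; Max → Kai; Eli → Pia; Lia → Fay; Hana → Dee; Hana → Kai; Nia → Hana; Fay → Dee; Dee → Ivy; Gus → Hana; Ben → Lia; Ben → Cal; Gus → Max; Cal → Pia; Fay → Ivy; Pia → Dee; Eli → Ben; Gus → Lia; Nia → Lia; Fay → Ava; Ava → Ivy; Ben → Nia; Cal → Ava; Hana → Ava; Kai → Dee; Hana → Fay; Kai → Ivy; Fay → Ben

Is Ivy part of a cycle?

No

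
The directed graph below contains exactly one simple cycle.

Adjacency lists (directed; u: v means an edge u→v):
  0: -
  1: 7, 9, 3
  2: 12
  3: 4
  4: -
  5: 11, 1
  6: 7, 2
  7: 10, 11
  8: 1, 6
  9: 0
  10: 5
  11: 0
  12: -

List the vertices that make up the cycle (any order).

1, 5, 7, 10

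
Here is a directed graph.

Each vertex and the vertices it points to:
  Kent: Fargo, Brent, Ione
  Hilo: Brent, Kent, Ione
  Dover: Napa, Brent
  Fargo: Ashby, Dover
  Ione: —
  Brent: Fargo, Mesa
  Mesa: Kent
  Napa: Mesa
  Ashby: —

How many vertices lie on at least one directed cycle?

A vertex is on a directed cycle iff it belongs to a strongly connected component of size ≥ 2 (or has a self-loop).
The vertices on cycles are {Kent, Mesa, Napa, Brent, Dover, Fargo} — 6 in total.

6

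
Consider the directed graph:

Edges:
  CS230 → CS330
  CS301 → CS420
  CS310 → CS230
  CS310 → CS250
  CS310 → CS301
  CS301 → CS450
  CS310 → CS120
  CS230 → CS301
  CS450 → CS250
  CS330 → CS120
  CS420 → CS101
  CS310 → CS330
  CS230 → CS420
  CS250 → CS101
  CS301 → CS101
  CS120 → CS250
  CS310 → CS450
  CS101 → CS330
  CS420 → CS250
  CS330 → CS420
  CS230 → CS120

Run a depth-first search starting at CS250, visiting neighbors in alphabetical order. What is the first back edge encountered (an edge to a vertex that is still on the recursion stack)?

CS120->CS250

DFS from CS250 (visiting neighbors in alphabetical order); mark gray on enter, black on exit:
CS250 gray
  CS101 gray
    CS330 gray
      CS120 gray
        CS120→CS250: CS250 is gray → back edge
First back edge: CS120 → CS250.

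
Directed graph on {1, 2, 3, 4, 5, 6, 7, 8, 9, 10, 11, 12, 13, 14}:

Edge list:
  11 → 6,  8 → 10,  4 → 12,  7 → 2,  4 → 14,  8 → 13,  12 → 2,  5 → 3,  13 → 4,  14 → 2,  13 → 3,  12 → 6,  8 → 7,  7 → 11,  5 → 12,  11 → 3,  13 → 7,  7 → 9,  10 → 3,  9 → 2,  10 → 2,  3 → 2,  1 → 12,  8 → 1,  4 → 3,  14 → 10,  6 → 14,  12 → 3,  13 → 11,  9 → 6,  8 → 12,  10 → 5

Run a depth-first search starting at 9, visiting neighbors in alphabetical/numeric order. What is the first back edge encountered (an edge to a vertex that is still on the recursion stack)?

DFS from 9 (visiting neighbors in alphabetical/numeric order); mark gray on enter, black on exit:
9 gray
  2 gray
  2 black
  6 gray
    14 gray
      14→2: 2 black — skip
      10 gray
        10→2: 2 black — skip
        3 gray
          3→2: 2 black — skip
        3 black
        5 gray
          5→3: 3 black — skip
          12 gray
            12→2: 2 black — skip
            12→3: 3 black — skip
            12→6: 6 is gray → back edge
First back edge: 12 → 6.

12->6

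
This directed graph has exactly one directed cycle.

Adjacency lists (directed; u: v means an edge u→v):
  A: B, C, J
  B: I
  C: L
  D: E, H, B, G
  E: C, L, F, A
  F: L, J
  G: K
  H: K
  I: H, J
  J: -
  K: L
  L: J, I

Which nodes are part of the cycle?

DFS with gray/black marking from H:
H gray
  K gray
    L gray
      J gray
      J black
      I gray
        I→H: H is gray → back edge
Back edge closes the cycle H → K → L → I → H; its vertices are {H, I, K, L}.

H, I, K, L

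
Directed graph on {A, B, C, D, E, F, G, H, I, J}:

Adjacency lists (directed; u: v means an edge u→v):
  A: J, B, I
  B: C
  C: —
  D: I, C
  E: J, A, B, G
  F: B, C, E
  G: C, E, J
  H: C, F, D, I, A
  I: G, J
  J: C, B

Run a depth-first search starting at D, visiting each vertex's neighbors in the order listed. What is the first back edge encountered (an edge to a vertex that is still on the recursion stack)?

DFS from D (visiting each vertex's neighbors in the order listed); mark gray on enter, black on exit:
D gray
  I gray
    G gray
      C gray
      C black
      E gray
        J gray
          J→C: C black — skip
          B gray
            B→C: C black — skip
          B black
        J black
        A gray
          A→J: J black — skip
          A→B: B black — skip
          A→I: I is gray → back edge
First back edge: A → I.

A→I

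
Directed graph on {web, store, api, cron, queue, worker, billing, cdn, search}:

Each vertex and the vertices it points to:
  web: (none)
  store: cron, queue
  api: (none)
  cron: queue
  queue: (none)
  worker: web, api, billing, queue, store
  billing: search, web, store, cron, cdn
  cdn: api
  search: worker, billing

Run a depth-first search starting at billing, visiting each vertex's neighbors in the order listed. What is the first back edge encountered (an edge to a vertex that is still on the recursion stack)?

worker→billing

DFS from billing (visiting each vertex's neighbors in the order listed); mark gray on enter, black on exit:
billing gray
  search gray
    worker gray
      web gray
      web black
      api gray
      api black
      worker→billing: billing is gray → back edge
First back edge: worker → billing.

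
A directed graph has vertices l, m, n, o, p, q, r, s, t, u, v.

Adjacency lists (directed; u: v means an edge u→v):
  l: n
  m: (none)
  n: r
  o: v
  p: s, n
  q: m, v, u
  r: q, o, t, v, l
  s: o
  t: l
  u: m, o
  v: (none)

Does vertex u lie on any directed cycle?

No

u lies on a cycle iff there is a path from u back to itself.
Exploring from u, it never reaches itself; equivalently, its strongly connected component is a singleton.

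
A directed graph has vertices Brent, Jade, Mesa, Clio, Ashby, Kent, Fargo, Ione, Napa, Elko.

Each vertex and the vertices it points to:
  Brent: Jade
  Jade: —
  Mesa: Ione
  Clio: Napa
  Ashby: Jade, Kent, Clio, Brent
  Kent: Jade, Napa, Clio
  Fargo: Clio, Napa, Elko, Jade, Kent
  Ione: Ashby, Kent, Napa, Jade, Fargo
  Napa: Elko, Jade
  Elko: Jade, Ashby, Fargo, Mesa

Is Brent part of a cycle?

Brent lies on a cycle iff there is a path from Brent back to itself.
Exploring from Brent, it never reaches itself; equivalently, its strongly connected component is a singleton.

No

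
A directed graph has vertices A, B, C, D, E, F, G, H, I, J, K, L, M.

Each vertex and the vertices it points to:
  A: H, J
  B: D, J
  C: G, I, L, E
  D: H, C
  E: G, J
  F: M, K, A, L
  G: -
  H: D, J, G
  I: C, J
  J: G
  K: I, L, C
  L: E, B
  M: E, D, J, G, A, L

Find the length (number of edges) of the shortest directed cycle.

2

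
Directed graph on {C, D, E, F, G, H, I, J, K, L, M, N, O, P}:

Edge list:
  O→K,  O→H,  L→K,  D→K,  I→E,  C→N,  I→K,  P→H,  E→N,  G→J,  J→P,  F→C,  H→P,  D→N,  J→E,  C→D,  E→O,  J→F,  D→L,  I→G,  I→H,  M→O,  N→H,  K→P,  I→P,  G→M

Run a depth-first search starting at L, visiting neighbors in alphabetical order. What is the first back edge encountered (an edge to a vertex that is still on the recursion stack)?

H→P

DFS from L (visiting neighbors in alphabetical order); mark gray on enter, black on exit:
L gray
  K gray
    P gray
      H gray
        H→P: P is gray → back edge
First back edge: H → P.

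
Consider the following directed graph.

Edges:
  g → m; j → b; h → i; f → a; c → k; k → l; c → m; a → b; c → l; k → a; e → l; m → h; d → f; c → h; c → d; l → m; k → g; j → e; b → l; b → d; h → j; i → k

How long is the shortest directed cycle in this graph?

For each vertex v, BFS finds the shortest path from v back to v.
The shortest such closed walk is d → f → a → b → d, length 4.

4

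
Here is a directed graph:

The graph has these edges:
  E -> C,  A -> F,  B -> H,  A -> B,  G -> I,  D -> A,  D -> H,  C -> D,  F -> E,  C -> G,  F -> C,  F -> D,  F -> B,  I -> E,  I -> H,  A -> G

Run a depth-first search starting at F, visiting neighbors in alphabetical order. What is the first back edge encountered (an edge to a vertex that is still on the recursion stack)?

DFS from F (visiting neighbors in alphabetical order); mark gray on enter, black on exit:
F gray
  B gray
    H gray
    H black
  B black
  C gray
    D gray
      A gray
        A→B: B black — skip
        A→F: F is gray → back edge
First back edge: A → F.

A→F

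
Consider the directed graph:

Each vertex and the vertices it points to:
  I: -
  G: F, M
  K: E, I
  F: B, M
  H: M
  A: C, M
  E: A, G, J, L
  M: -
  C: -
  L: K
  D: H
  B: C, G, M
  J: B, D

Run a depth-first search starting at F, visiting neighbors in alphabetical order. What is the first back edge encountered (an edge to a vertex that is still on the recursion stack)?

G->F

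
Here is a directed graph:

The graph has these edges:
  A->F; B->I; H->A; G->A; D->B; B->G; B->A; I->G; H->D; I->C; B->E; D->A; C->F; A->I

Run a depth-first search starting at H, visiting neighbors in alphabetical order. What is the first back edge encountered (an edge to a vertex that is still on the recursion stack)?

DFS from H (visiting neighbors in alphabetical order); mark gray on enter, black on exit:
H gray
  A gray
    F gray
    F black
    I gray
      C gray
        C→F: F black — skip
      C black
      G gray
        G→A: A is gray → back edge
First back edge: G → A.

G->A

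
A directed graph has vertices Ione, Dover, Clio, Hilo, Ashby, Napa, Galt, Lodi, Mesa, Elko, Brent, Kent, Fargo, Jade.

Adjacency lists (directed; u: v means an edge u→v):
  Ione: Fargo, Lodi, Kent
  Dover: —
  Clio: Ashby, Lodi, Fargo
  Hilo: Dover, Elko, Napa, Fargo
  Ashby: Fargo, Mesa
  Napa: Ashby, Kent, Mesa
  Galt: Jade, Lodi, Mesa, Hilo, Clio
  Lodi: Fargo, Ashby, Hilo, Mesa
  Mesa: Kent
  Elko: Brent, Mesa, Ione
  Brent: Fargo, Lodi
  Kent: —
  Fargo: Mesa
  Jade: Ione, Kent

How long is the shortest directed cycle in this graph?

4

For each vertex v, BFS finds the shortest path from v back to v.
The shortest such closed walk is Hilo → Elko → Brent → Lodi → Hilo, length 4.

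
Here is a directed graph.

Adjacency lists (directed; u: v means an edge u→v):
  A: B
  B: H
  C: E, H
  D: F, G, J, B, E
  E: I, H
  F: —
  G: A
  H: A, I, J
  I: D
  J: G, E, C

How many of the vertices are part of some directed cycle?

A vertex is on a directed cycle iff it belongs to a strongly connected component of size ≥ 2 (or has a self-loop).
The vertices on cycles are {A, B, C, D, E, G, H, I, J} — 9 in total.

9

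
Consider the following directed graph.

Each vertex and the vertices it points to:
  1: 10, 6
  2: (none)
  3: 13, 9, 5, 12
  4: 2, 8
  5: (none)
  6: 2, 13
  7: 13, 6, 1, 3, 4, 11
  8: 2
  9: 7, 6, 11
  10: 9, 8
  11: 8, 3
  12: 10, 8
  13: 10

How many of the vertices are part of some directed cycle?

9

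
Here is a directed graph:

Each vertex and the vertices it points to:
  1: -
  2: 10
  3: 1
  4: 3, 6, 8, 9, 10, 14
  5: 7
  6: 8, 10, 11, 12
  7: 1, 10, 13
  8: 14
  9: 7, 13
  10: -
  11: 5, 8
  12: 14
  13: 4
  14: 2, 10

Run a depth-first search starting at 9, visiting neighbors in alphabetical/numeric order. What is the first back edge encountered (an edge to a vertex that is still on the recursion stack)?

5->7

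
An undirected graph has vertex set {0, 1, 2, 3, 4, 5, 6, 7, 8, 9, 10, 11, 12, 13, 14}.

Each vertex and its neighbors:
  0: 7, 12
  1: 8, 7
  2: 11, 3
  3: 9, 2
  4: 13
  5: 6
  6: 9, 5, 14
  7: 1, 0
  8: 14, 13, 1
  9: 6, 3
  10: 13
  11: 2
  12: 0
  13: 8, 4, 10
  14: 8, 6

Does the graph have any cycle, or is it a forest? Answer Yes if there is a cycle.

No

DFS, tracking each vertex's parent; an edge to a visited non-parent vertex closes a cycle.
Start from 7:
visit 7 (parent –)
  visit 1 (parent 7)
    visit 8 (parent 1)
      visit 14 (parent 8)
        14–8: parent, skip
        visit 6 (parent 14)
          visit 9 (parent 6)
            9–6: parent, skip
            visit 3 (parent 9)
              3–9: parent, skip
              visit 2 (parent 3)
                visit 11 (parent 2)
                  11–2: parent, skip
                2–3: parent, skip
          visit 5 (parent 6)
            5–6: parent, skip
          6–14: parent, skip
      visit 13 (parent 8)
        13–8: parent, skip
        visit 4 (parent 13)
          4–13: parent, skip
        visit 10 (parent 13)
          10–13: parent, skip
      8–1: parent, skip
    1–7: parent, skip
  visit 0 (parent 7)
    0–7: parent, skip
    visit 12 (parent 0)
      12–0: parent, skip
No non-parent visited neighbor found — the graph is a forest.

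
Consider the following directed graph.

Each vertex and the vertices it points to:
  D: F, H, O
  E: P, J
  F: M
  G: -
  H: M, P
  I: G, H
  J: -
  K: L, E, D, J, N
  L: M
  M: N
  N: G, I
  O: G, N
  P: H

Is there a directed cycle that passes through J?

No

J lies on a cycle iff there is a path from J back to itself.
Exploring from J, it never reaches itself; equivalently, its strongly connected component is a singleton.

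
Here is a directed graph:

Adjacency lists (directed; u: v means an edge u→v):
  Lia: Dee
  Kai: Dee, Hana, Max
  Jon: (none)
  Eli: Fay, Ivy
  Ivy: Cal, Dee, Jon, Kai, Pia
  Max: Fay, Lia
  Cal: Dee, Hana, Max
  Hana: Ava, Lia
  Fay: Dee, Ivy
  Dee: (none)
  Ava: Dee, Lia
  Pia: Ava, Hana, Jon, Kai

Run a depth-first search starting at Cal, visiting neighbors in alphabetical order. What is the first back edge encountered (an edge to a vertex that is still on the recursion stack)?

Ivy→Cal

DFS from Cal (visiting neighbors in alphabetical order); mark gray on enter, black on exit:
Cal gray
  Dee gray
  Dee black
  Hana gray
    Ava gray
      Ava→Dee: Dee black — skip
      Lia gray
        Lia→Dee: Dee black — skip
      Lia black
    Ava black
    Hana→Lia: Lia black — skip
  Hana black
  Max gray
    Fay gray
      Fay→Dee: Dee black — skip
      Ivy gray
        Ivy→Cal: Cal is gray → back edge
First back edge: Ivy → Cal.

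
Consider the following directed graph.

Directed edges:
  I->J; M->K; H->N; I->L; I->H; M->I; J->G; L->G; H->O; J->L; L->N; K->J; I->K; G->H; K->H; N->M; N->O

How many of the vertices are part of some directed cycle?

A vertex is on a directed cycle iff it belongs to a strongly connected component of size ≥ 2 (or has a self-loop).
The vertices on cycles are {G, H, I, J, K, L, M, N} — 8 in total.

8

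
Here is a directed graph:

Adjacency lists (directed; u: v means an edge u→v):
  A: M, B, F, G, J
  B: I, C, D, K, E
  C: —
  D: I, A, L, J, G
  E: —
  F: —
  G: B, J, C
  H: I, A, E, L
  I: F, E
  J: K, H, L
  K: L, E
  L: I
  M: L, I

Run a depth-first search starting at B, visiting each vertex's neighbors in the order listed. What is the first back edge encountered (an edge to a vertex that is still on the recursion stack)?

A→B

DFS from B (visiting each vertex's neighbors in the order listed); mark gray on enter, black on exit:
B gray
  I gray
    F gray
    F black
    E gray
    E black
  I black
  C gray
  C black
  D gray
    D→I: I black — skip
    A gray
      M gray
        L gray
          L→I: I black — skip
        L black
        M→I: I black — skip
      M black
      A→B: B is gray → back edge
First back edge: A → B.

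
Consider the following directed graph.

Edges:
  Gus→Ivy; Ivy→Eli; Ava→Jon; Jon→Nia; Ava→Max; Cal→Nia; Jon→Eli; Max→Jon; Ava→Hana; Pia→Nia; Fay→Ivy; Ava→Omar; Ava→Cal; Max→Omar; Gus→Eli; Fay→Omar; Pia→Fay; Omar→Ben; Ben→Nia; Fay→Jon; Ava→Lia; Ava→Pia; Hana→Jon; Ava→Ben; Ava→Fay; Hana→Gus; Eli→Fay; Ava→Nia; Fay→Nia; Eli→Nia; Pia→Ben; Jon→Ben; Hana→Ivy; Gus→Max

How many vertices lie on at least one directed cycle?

A vertex is on a directed cycle iff it belongs to a strongly connected component of size ≥ 2 (or has a self-loop).
The vertices on cycles are {Eli, Fay, Ivy, Jon} — 4 in total.

4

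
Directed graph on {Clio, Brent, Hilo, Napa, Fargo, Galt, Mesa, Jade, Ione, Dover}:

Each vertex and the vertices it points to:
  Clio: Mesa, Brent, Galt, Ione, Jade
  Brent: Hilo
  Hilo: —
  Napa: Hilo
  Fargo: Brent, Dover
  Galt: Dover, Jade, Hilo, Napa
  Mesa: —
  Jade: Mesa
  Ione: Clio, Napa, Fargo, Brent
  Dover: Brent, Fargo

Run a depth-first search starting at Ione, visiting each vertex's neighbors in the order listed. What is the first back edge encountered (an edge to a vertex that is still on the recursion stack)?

DFS from Ione (visiting each vertex's neighbors in the order listed); mark gray on enter, black on exit:
Ione gray
  Clio gray
    Mesa gray
    Mesa black
    Brent gray
      Hilo gray
      Hilo black
    Brent black
    Galt gray
      Dover gray
        Dover→Brent: Brent black — skip
        Fargo gray
          Fargo→Brent: Brent black — skip
          Fargo→Dover: Dover is gray → back edge
First back edge: Fargo → Dover.

Fargo->Dover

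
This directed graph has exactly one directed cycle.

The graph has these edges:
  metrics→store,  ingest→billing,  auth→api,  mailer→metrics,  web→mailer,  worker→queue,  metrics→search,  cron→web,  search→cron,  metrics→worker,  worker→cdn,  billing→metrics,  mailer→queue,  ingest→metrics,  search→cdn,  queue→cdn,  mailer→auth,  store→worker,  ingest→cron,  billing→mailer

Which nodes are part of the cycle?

web, cron, mailer, search, metrics

DFS with gray/black marking from mailer:
mailer gray
  metrics gray
    store gray
      worker gray
        queue gray
          cdn gray
          cdn black
        queue black
        worker→cdn: cdn black — skip
      worker black
    store black
    metrics→worker: worker black — skip
    search gray
      cron gray
        web gray
          web→mailer: mailer is gray → back edge
Back edge closes the cycle mailer → metrics → search → cron → web → mailer; its vertices are {web, cron, mailer, search, metrics}.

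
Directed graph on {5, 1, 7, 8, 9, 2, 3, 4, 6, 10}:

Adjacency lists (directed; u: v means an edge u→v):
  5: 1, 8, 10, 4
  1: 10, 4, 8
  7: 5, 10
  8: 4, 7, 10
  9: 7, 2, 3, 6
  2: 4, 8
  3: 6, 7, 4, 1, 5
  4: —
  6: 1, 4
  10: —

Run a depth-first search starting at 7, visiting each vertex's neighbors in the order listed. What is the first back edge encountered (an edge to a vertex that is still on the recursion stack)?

8->7

DFS from 7 (visiting each vertex's neighbors in the order listed); mark gray on enter, black on exit:
7 gray
  5 gray
    1 gray
      10 gray
      10 black
      4 gray
      4 black
      8 gray
        8→4: 4 black — skip
        8→7: 7 is gray → back edge
First back edge: 8 → 7.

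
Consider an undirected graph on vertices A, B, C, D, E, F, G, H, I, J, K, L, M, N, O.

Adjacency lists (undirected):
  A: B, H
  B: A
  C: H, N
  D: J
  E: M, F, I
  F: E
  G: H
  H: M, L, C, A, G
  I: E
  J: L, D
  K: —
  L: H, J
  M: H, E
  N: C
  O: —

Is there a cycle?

No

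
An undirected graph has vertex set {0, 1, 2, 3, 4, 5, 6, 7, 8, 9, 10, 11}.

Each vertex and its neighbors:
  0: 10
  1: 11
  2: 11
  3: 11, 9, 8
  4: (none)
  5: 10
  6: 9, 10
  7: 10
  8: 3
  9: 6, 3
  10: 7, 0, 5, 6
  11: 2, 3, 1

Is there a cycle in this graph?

No

DFS, tracking each vertex's parent; an edge to a visited non-parent vertex closes a cycle.
Start from 8:
visit 8 (parent –)
  visit 3 (parent 8)
    visit 11 (parent 3)
      visit 2 (parent 11)
        2–11: parent, skip
      11–3: parent, skip
      visit 1 (parent 11)
        1–11: parent, skip
    visit 9 (parent 3)
      visit 6 (parent 9)
        6–9: parent, skip
        visit 10 (parent 6)
          visit 7 (parent 10)
            7–10: parent, skip
          visit 0 (parent 10)
            0–10: parent, skip
          visit 5 (parent 10)
            5–10: parent, skip
          10–6: parent, skip
      9–3: parent, skip
    3–8: parent, skip
visit 4 (parent –)
No non-parent visited neighbor found — the graph is a forest.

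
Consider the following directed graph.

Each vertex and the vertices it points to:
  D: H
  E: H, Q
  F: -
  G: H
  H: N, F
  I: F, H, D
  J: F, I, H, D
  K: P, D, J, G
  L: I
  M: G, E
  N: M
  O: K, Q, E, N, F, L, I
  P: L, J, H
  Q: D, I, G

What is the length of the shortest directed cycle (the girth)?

4

For each vertex v, BFS finds the shortest path from v back to v.
The shortest such closed walk is N → M → E → H → N, length 4.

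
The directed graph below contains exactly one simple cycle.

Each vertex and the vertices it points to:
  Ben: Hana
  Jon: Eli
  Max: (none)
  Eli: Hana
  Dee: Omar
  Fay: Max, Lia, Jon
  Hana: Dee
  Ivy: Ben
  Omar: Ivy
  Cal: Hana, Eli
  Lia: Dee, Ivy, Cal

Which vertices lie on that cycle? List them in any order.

Ben, Dee, Ivy, Hana, Omar

DFS with gray/black marking from Dee:
Dee gray
  Omar gray
    Ivy gray
      Ben gray
        Hana gray
          Hana→Dee: Dee is gray → back edge
Back edge closes the cycle Dee → Omar → Ivy → Ben → Hana → Dee; its vertices are {Ben, Dee, Ivy, Hana, Omar}.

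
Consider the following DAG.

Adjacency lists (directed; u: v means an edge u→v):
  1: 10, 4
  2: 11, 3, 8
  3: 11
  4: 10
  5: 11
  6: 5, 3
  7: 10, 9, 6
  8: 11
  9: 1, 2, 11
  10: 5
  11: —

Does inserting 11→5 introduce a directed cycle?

Adding 11→5 creates a cycle iff 5 can already reach 11.
Path from 5: 5 → 11.
So 5 → … → 11 → 5 is a cycle.

Yes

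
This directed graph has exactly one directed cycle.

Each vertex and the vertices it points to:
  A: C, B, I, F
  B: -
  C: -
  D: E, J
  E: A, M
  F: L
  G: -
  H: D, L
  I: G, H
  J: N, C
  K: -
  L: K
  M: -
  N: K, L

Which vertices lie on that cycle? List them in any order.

A, D, E, H, I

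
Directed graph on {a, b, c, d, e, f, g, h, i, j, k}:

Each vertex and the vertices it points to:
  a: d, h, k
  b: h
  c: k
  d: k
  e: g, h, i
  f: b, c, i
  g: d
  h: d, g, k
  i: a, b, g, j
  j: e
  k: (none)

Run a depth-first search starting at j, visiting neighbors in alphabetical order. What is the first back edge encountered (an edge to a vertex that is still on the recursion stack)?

i->j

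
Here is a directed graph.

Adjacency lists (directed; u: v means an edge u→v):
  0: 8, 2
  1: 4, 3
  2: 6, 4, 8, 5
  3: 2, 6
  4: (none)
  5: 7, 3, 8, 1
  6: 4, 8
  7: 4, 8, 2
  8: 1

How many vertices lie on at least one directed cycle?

7

A vertex is on a directed cycle iff it belongs to a strongly connected component of size ≥ 2 (or has a self-loop).
The vertices on cycles are {1, 2, 3, 5, 6, 7, 8} — 7 in total.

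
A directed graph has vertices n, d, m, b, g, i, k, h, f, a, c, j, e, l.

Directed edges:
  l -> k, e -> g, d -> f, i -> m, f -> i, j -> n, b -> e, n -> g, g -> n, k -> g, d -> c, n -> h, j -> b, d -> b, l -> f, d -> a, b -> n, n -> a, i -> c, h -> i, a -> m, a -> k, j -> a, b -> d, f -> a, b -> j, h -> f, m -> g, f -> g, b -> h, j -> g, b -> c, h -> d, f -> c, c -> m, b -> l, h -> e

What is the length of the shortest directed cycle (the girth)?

For each vertex v, BFS finds the shortest path from v back to v.
The shortest such closed walk is b → j → b, length 2.

2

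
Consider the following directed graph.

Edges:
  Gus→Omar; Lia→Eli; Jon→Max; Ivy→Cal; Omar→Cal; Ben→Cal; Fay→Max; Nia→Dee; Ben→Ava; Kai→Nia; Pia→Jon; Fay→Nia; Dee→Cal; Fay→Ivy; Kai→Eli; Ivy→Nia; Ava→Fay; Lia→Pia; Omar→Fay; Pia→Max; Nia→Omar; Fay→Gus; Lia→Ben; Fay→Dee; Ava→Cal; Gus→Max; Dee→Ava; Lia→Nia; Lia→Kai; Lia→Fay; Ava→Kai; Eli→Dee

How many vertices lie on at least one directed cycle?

9

A vertex is on a directed cycle iff it belongs to a strongly connected component of size ≥ 2 (or has a self-loop).
The vertices on cycles are {Ava, Dee, Eli, Fay, Gus, Ivy, Kai, Nia, Omar} — 9 in total.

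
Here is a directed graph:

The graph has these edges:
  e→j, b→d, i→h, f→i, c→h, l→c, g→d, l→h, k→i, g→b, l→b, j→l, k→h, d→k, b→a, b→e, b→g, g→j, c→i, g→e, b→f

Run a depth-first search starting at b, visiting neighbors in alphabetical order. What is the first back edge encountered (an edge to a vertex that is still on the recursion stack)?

l->b

DFS from b (visiting neighbors in alphabetical order); mark gray on enter, black on exit:
b gray
  a gray
  a black
  d gray
    k gray
      h gray
      h black
      i gray
        i→h: h black — skip
      i black
    k black
  d black
  e gray
    j gray
      l gray
        l→b: b is gray → back edge
First back edge: l → b.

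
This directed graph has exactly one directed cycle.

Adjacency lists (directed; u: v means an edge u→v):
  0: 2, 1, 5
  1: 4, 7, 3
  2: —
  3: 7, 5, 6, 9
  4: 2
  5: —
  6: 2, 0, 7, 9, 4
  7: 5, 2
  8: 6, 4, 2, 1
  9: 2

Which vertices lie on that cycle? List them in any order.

0, 1, 3, 6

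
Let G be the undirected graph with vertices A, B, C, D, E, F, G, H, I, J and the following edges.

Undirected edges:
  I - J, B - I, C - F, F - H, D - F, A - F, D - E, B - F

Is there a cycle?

No

DFS, tracking each vertex's parent; an edge to a visited non-parent vertex closes a cycle.
Start from C:
visit C (parent –)
  visit F (parent C)
    visit H (parent F)
      H–F: parent, skip
    visit B (parent F)
      visit I (parent B)
        I–B: parent, skip
        visit J (parent I)
          J–I: parent, skip
      B–F: parent, skip
    visit D (parent F)
      D–F: parent, skip
      visit E (parent D)
        E–D: parent, skip
    visit A (parent F)
      A–F: parent, skip
    F–C: parent, skip
visit G (parent –)
No non-parent visited neighbor found — the graph is a forest.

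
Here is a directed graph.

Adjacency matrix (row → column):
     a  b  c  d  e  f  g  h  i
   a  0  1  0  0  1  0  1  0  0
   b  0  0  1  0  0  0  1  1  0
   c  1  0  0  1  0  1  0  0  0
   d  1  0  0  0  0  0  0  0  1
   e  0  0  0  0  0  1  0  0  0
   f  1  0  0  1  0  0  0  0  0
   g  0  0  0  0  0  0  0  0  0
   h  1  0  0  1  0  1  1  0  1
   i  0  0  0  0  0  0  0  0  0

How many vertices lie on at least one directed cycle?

7

A vertex is on a directed cycle iff it belongs to a strongly connected component of size ≥ 2 (or has a self-loop).
The vertices on cycles are {a, b, c, d, e, f, h} — 7 in total.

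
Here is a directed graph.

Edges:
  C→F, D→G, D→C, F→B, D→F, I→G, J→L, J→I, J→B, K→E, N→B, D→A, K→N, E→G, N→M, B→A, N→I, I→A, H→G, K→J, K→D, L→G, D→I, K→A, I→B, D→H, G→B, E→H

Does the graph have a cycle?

No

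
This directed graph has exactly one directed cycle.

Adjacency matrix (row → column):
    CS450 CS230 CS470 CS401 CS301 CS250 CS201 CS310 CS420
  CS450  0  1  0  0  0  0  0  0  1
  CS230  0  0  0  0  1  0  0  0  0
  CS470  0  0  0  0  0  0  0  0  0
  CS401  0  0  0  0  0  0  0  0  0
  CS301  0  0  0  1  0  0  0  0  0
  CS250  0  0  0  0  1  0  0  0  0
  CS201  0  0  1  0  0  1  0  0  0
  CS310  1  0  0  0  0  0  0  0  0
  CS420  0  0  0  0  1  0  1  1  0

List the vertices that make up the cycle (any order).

CS310, CS420, CS450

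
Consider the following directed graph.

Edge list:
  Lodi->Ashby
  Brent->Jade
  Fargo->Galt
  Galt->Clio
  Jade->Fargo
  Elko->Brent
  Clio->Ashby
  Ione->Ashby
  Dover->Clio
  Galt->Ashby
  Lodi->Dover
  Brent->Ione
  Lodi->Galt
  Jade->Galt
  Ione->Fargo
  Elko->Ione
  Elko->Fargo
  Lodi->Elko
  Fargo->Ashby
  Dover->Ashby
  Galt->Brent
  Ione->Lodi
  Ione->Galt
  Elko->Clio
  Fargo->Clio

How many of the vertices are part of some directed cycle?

A vertex is on a directed cycle iff it belongs to a strongly connected component of size ≥ 2 (or has a self-loop).
The vertices on cycles are {Elko, Galt, Ione, Jade, Lodi, Brent, Fargo} — 7 in total.

7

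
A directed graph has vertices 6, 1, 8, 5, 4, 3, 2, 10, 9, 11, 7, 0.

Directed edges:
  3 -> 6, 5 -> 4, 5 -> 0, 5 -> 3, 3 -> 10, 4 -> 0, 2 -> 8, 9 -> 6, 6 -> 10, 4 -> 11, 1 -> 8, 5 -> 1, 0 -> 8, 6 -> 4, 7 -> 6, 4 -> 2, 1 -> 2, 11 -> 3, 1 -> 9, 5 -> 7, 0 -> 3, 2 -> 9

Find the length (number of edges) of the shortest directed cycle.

For each vertex v, BFS finds the shortest path from v back to v.
The shortest such closed walk is 4 → 11 → 3 → 6 → 4, length 4.

4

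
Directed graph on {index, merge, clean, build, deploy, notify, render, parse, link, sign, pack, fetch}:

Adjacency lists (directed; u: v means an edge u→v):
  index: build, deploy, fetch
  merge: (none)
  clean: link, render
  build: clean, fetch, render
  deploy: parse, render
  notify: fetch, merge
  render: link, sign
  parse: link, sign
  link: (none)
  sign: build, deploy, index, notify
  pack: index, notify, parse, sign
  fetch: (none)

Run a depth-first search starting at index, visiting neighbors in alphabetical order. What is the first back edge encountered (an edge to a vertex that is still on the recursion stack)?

sign->build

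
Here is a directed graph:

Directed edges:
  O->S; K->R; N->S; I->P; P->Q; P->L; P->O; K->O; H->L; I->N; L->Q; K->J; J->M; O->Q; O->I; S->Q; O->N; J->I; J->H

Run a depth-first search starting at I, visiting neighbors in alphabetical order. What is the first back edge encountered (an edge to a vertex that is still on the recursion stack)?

O->I

DFS from I (visiting neighbors in alphabetical order); mark gray on enter, black on exit:
I gray
  N gray
    S gray
      Q gray
      Q black
    S black
  N black
  P gray
    L gray
      L→Q: Q black — skip
    L black
    O gray
      O→I: I is gray → back edge
First back edge: O → I.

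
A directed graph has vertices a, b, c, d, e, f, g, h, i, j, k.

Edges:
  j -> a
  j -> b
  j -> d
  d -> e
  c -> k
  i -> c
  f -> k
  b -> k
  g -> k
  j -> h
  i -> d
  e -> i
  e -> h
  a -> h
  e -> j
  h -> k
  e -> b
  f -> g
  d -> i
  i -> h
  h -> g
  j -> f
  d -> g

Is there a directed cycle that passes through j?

Yes

j is on a cycle iff j can reach itself via ≥1 edge.
j → d → e → j — yes.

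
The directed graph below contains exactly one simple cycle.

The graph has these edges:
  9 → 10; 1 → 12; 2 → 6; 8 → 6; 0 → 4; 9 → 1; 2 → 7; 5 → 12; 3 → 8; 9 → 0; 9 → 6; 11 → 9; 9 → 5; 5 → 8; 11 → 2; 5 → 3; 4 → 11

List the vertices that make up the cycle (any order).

0, 4, 9, 11

DFS with gray/black marking from 9:
9 gray
  5 gray
    12 gray
    12 black
    8 gray
      6 gray
      6 black
    8 black
    3 gray
      3→8: 8 black — skip
    3 black
  5 black
  1 gray
    1→12: 12 black — skip
  1 black
  10 gray
  10 black
  0 gray
    4 gray
      11 gray
        11→9: 9 is gray → back edge
Back edge closes the cycle 9 → 0 → 4 → 11 → 9; its vertices are {0, 4, 9, 11}.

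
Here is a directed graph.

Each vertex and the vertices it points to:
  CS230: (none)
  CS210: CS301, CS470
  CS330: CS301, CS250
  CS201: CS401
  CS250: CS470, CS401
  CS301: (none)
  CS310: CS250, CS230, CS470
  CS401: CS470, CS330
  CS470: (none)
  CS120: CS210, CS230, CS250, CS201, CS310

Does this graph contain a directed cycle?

DFS with white/gray/black marking, starting from CS301:
CS301 gray
CS301 black
CS230 gray
CS230 black
CS210 gray
  CS210→CS301: CS301 black — skip
  CS470 gray
  CS470 black
CS210 black
CS330 gray
  CS330→CS301: CS301 black — skip
  CS250 gray
    CS250→CS470: CS470 black — skip
    CS401 gray
      CS401→CS470: CS470 black — skip
      CS401→CS330: CS330 is gray → back edge
Back edge found, so a cycle exists: CS330 → CS250 → CS401 → CS330.

Yes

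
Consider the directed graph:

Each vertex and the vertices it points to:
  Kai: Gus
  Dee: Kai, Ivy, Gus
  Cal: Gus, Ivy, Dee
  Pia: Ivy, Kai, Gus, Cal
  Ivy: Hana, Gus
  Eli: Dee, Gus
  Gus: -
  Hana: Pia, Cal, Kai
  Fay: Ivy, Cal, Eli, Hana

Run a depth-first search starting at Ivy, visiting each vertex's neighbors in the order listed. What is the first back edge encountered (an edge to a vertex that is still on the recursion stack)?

DFS from Ivy (visiting each vertex's neighbors in the order listed); mark gray on enter, black on exit:
Ivy gray
  Hana gray
    Pia gray
      Pia→Ivy: Ivy is gray → back edge
First back edge: Pia → Ivy.

Pia→Ivy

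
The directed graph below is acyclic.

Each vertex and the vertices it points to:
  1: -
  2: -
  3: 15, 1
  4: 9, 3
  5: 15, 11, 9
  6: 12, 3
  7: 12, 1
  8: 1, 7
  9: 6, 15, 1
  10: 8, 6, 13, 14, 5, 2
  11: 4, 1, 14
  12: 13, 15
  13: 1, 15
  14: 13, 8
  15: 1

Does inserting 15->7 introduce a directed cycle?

Yes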